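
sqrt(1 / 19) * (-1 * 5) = -5 * sqrt(19) / 19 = -1.15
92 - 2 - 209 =-119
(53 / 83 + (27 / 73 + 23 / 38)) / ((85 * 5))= 371537 / 97852850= 0.00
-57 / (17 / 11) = -627 / 17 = -36.88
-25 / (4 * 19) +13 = 963 / 76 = 12.67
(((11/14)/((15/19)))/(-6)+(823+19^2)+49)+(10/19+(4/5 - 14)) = 29210641/23940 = 1220.16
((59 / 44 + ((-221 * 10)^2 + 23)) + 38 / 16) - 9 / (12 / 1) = 429803085 / 88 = 4884125.97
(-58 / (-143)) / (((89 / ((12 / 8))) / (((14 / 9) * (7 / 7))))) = 0.01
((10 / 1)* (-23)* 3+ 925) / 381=235 / 381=0.62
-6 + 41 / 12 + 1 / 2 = -25 / 12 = -2.08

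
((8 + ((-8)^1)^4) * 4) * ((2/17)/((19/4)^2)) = 85.60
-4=-4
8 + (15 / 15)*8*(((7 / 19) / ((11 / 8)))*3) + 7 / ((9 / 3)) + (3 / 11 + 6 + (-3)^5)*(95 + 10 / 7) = -1300199 / 57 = -22810.51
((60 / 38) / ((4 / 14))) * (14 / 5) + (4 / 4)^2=313 / 19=16.47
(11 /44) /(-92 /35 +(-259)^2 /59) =2065 /9369628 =0.00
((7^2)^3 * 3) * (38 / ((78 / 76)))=169885156 / 13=13068088.92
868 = 868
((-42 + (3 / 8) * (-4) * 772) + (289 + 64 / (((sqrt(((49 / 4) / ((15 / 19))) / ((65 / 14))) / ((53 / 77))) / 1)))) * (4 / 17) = -3644 / 17 + 67840 * sqrt(10374) / 1218679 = -208.68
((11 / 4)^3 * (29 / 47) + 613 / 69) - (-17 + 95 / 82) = 319601659 / 8509632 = 37.56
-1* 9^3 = -729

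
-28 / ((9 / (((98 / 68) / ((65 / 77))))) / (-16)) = 845152 / 9945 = 84.98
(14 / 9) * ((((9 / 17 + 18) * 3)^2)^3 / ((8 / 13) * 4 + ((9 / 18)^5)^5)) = 69035357976476516352000000 / 3702502525539179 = 18645593757.27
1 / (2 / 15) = 15 / 2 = 7.50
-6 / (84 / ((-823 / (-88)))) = -823 / 1232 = -0.67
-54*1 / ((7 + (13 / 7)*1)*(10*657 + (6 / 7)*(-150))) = -49 / 51770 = -0.00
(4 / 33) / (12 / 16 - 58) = -16 / 7557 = -0.00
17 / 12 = 1.42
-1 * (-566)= 566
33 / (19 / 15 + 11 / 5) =495 / 52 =9.52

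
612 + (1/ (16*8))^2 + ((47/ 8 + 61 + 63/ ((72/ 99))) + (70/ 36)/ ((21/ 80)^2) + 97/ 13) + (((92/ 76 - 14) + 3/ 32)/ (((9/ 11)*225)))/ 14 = 45958680232873/ 57364070400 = 801.18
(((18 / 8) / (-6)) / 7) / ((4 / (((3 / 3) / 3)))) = -1 / 224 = -0.00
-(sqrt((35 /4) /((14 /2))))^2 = -5 /4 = -1.25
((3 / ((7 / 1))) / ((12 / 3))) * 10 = 15 / 14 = 1.07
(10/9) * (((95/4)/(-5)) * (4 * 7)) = -1330/9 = -147.78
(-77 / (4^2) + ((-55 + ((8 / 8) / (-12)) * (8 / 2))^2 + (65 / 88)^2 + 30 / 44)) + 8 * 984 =761790709 / 69696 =10930.19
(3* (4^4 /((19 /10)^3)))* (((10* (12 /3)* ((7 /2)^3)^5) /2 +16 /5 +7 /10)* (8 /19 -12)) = -489592281371815875 /130321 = -3756818021437.96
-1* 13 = -13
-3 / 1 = -3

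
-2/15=-0.13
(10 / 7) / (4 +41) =2 / 63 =0.03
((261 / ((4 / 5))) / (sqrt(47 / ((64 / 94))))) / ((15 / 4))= 348 *sqrt(2) / 47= 10.47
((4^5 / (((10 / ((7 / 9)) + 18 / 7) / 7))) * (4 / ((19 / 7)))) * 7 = 2458624 / 513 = 4792.64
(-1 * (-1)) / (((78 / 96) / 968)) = 15488 / 13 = 1191.38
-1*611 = -611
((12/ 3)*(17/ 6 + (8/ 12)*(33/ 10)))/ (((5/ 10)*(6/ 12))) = 1208/ 15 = 80.53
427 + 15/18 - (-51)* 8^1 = 5015/6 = 835.83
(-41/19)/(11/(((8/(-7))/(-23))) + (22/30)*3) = -1640/169917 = -0.01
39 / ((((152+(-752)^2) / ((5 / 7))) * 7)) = 5 / 710696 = 0.00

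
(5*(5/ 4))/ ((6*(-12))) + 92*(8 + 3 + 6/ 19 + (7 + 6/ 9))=9555749/ 5472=1746.30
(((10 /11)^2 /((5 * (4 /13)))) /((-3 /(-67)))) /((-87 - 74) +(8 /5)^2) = -108875 /1437843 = -0.08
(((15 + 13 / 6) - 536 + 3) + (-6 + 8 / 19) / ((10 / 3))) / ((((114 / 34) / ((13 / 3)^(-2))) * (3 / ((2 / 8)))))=-5014643 / 7321080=-0.68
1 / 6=0.17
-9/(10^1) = -9/10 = -0.90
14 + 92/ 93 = 1394/ 93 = 14.99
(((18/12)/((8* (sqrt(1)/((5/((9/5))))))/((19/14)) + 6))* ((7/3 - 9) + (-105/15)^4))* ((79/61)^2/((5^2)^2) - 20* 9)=-57130126409543/717780900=-79592.71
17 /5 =3.40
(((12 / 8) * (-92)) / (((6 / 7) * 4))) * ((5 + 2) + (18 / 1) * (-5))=13363 / 4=3340.75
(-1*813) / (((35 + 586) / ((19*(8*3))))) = -41192 / 69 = -596.99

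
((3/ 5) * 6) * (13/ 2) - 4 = 97/ 5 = 19.40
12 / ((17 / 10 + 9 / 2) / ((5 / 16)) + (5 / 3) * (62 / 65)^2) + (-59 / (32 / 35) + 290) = 489477495 / 2165536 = 226.03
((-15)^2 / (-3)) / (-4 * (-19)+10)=-0.87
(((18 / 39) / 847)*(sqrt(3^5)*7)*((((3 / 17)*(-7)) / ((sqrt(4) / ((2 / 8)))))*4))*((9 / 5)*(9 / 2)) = -45927*sqrt(3) / 267410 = -0.30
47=47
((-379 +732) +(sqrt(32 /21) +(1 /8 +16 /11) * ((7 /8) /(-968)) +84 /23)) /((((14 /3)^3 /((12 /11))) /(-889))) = -57505280899419 /16896416768 - 6858 * sqrt(42) /3773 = -3415.18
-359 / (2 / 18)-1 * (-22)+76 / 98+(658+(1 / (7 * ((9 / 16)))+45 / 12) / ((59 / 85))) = -264816809 / 104076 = -2544.46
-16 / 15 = -1.07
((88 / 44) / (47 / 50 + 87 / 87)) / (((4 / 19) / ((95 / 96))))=45125 / 9312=4.85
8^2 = 64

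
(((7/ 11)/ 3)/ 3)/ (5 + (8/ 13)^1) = 91/ 7227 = 0.01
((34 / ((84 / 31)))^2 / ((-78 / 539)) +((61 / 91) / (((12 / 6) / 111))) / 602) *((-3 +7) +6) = -32182796995 / 2958228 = -10879.08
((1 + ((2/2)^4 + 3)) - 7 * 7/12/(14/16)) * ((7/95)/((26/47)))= 329/7410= 0.04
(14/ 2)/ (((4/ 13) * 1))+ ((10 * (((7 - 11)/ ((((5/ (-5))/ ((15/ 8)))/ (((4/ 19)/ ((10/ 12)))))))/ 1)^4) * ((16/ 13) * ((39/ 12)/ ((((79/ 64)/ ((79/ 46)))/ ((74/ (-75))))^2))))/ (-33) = -2536358629019/ 379168949500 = -6.69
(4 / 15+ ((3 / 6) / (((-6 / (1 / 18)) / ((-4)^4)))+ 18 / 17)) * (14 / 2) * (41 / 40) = 46207 / 45900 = 1.01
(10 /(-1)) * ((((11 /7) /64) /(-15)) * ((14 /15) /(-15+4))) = -0.00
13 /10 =1.30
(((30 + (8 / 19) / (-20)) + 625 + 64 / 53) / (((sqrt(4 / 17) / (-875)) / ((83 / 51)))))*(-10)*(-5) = -70572254375*sqrt(17) / 3021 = -96318059.92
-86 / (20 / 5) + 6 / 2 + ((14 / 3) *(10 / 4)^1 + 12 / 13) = -5.91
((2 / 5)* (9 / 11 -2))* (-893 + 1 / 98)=1137669 / 2695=422.14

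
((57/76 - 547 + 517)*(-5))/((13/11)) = 495/4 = 123.75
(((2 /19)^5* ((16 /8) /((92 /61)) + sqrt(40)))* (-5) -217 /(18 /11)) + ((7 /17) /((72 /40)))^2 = -353441449721789 /2666298068586 -320* sqrt(10) /2476099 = -132.56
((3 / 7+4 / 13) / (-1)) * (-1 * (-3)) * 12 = -2412 / 91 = -26.51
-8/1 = -8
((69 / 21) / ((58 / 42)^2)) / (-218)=-1449 / 183338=-0.01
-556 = -556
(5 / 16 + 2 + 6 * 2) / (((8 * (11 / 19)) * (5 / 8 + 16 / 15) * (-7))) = -65265 / 250096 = -0.26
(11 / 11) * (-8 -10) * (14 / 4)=-63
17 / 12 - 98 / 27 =-239 / 108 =-2.21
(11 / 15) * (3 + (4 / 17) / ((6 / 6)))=121 / 51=2.37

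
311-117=194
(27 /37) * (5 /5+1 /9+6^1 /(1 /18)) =2946 /37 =79.62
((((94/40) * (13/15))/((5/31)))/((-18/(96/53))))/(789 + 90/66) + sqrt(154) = -416702/259189875 + sqrt(154) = 12.41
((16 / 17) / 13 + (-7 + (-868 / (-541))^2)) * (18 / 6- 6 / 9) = -1971115349 / 194047503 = -10.16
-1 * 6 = -6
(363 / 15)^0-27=-26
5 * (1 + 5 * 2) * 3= 165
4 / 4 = 1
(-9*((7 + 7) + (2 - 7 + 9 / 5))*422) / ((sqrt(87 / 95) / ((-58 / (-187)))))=-136728*sqrt(8265) / 935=-13294.36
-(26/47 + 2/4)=-99/94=-1.05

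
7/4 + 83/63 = 773/252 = 3.07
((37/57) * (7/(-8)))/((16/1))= -259/7296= -0.04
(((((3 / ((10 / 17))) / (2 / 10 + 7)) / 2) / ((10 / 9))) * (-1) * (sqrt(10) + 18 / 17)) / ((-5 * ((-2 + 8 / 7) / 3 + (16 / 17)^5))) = 89450991 / 600042400 + 168962983 * sqrt(10) / 1200084800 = 0.59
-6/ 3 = -2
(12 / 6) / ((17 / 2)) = 4 / 17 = 0.24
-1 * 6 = -6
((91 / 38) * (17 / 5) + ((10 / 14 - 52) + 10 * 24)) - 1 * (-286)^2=-108526861 / 1330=-81599.14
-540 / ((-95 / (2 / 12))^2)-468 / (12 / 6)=-422373 / 1805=-234.00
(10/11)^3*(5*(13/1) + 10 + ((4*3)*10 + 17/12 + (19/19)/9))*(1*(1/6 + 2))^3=1942971875/1293732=1501.83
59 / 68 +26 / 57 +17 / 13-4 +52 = 2551219 / 50388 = 50.63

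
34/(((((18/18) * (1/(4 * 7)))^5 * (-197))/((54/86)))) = -1865082.97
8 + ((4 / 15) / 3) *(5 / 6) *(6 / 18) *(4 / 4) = 650 / 81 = 8.02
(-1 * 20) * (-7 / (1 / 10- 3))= -1400 / 29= -48.28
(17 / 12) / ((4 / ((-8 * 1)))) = -17 / 6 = -2.83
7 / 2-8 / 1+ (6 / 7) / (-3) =-67 / 14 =-4.79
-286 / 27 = -10.59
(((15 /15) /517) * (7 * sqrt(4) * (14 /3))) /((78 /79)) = 7742 /60489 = 0.13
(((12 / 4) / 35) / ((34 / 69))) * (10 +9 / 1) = 3933 / 1190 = 3.31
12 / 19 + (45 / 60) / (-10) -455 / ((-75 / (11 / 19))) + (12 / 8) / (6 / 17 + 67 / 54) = 879569 / 175560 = 5.01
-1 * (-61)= 61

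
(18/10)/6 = 3/10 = 0.30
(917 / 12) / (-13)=-5.88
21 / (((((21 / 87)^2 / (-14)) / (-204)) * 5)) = 1029384 / 5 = 205876.80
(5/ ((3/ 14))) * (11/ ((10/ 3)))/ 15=77/ 15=5.13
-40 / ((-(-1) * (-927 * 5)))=8 / 927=0.01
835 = 835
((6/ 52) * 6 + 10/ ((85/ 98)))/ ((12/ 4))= 4.07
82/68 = 41/34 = 1.21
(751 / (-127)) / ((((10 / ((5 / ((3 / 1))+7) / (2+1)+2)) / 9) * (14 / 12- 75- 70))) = 99132 / 548005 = 0.18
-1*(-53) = 53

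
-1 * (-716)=716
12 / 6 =2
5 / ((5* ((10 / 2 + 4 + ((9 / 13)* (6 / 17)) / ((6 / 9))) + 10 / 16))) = 1768 / 17665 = 0.10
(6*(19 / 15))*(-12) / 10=-228 / 25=-9.12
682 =682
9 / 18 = 1 / 2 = 0.50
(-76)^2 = 5776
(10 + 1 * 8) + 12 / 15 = 94 / 5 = 18.80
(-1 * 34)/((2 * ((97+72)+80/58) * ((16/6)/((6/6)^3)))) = -493/13176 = -0.04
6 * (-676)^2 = 2741856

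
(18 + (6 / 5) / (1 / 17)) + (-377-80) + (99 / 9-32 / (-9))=-18182 / 45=-404.04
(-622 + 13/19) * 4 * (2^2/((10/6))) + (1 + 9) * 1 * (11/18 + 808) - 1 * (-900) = 516673/171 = 3021.48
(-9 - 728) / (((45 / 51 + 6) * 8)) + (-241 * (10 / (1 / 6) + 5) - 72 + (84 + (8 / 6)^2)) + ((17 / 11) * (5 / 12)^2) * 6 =-40316557 / 2574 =-15663.00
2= 2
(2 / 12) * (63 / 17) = 21 / 34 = 0.62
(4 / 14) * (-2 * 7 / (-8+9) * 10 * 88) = -3520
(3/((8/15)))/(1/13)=585/8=73.12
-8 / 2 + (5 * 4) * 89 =1776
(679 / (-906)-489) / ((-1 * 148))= 443713 / 134088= 3.31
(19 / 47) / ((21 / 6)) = 38 / 329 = 0.12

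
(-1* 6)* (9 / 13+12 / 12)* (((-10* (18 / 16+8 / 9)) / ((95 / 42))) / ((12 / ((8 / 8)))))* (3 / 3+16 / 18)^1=189805 / 13338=14.23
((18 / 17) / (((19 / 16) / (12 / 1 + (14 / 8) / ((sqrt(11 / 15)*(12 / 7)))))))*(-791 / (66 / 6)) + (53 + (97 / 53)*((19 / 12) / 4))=-6468916349 / 9038832- 232554*sqrt(165) / 39083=-792.11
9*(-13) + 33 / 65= -7572 / 65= -116.49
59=59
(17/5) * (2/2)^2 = 17/5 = 3.40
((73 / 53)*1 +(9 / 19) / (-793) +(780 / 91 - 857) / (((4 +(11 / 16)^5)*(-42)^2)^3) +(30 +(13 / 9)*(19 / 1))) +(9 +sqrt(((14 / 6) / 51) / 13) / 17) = sqrt(1547) / 11271 +2686288487112453811925263557687876224 / 39608385951124676096232363492370875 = 67.82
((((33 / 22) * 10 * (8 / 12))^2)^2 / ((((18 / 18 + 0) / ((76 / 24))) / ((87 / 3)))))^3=20910518875000000000 / 27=774463662037037037.04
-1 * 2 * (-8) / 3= 16 / 3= 5.33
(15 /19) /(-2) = -15 /38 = -0.39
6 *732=4392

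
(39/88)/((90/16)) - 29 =-4772/165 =-28.92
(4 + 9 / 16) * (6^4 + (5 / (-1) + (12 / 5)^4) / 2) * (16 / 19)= 5033.50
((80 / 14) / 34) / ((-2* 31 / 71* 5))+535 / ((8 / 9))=17761399 / 29512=601.84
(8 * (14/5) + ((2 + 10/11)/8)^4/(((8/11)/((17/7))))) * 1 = 1046224/46585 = 22.46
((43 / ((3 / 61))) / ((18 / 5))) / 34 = 13115 / 1836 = 7.14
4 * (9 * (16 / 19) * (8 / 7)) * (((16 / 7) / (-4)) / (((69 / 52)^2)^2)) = -14974189568 / 2344787739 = -6.39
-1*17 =-17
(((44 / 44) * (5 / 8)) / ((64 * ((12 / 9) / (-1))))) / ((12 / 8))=-5 / 1024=-0.00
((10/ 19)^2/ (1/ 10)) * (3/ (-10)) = -300/ 361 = -0.83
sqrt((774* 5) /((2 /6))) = 3* sqrt(1290) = 107.75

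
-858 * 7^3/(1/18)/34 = -2648646/17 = -155802.71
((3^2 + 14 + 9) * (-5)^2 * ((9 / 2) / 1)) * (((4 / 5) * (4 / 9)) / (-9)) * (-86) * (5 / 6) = 275200 / 27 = 10192.59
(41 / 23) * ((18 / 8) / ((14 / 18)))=3321 / 644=5.16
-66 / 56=-33 / 28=-1.18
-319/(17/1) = -319/17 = -18.76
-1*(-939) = 939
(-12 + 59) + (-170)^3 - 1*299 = -4913252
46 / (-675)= -46 / 675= -0.07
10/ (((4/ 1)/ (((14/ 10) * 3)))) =21/ 2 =10.50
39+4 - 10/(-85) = 733/17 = 43.12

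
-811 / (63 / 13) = -10543 / 63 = -167.35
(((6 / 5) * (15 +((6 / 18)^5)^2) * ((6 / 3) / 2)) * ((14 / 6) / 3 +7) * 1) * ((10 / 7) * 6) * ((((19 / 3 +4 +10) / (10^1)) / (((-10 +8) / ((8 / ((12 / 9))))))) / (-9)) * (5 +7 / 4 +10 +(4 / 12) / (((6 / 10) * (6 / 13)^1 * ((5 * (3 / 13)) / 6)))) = 268528583120 / 14348907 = 18714.22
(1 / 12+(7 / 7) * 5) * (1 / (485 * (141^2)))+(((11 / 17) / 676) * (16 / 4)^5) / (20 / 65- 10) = -18101688673 / 178999378740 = -0.10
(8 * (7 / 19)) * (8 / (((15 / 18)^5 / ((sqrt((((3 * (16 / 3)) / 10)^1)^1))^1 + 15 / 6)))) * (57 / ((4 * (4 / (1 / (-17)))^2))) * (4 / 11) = 1306368 * sqrt(10) / 49671875 + 326592 / 1986875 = 0.25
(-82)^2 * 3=20172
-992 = -992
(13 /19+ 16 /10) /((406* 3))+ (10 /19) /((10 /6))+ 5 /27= 74809 /148770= 0.50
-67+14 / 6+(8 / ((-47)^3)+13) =-16092589 / 311469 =-51.67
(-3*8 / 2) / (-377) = 12 / 377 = 0.03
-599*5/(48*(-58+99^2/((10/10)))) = -2995/467664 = -0.01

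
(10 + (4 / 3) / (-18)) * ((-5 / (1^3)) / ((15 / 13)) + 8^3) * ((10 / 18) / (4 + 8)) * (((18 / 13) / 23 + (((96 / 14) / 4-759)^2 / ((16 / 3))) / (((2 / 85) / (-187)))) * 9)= -22712805645935246795 / 12658464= -1794278171975.31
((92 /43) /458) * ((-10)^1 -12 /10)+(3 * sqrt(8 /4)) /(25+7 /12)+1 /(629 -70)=-32343 /640055+36 * sqrt(2) /307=0.12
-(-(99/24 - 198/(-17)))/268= 2145/36448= 0.06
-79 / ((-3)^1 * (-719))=-79 / 2157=-0.04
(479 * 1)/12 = 479/12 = 39.92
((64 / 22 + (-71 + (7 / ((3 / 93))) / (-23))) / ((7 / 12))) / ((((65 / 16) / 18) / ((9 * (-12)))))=1045840896 / 16445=63596.28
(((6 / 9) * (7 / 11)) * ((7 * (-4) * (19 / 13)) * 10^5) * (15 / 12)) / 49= -19000000 / 429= -44289.04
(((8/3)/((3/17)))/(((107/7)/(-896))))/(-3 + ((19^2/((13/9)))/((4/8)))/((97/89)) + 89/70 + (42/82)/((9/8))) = -3087037757440/1593934512717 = -1.94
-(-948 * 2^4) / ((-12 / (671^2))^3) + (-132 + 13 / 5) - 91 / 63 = -36052236939722276683 / 45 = -801160820882717259.62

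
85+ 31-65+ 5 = 56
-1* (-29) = 29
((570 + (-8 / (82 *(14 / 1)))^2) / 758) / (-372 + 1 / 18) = -422553006 / 209003512445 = -0.00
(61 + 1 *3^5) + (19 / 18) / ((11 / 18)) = 305.73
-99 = -99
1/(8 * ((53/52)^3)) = 0.12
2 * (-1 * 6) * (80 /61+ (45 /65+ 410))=-3920628 /793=-4944.05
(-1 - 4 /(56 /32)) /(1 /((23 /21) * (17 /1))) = -8993 /147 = -61.18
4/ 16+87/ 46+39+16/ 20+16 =26653/ 460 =57.94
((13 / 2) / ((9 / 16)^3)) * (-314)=-8359936 / 729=-11467.68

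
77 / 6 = 12.83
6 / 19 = 0.32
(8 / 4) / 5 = 2 / 5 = 0.40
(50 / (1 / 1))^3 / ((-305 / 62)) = -1550000 / 61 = -25409.84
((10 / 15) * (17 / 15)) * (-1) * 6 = -68 / 15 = -4.53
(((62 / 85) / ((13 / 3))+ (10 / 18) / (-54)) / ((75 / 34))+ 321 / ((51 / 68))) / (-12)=-507104371 / 14215500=-35.67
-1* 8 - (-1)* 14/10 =-33/5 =-6.60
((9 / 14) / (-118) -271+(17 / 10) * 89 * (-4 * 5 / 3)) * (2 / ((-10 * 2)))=1268411 / 9912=127.97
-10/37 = -0.27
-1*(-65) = 65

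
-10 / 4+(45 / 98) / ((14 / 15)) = -2755 / 1372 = -2.01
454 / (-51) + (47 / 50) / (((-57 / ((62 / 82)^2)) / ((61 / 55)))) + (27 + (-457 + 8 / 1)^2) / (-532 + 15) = -27994591255971 / 70177967750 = -398.91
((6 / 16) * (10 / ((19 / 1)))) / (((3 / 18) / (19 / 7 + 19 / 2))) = 405 / 28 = 14.46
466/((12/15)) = 1165/2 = 582.50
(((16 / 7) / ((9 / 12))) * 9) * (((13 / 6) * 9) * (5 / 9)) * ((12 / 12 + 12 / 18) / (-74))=-5200 / 777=-6.69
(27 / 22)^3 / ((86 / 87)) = 1712421 / 915728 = 1.87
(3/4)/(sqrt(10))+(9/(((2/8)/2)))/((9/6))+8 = 3* sqrt(10)/40+56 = 56.24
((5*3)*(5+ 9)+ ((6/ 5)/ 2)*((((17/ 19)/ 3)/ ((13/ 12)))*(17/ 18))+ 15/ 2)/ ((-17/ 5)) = -1612831/ 25194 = -64.02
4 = 4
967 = 967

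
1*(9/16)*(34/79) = 153/632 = 0.24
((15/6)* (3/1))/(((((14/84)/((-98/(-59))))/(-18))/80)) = -6350400/59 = -107633.90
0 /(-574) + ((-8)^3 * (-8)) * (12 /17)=49152 /17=2891.29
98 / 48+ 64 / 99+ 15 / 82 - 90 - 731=-26566283 / 32472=-818.13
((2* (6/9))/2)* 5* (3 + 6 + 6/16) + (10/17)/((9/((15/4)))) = 6425/204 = 31.50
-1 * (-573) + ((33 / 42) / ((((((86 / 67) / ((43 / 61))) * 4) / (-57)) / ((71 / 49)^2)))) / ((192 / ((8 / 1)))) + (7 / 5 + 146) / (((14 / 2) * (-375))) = 140843045889479 / 246054480000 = 572.41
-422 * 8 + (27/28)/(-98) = -9263771/2744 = -3376.01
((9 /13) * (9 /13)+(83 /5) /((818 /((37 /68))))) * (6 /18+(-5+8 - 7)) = -253513909 /141006840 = -1.80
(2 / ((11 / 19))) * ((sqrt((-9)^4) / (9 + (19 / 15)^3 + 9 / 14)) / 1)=145435500 / 6068161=23.97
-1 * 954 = -954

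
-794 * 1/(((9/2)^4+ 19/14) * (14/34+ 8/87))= -131524512/34328855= -3.83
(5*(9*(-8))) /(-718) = 180 /359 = 0.50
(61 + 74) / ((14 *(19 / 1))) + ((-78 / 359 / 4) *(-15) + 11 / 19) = 90778 / 47747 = 1.90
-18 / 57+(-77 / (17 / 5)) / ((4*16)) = -13843 / 20672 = -0.67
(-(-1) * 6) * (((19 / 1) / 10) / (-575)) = -57 / 2875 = -0.02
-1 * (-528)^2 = -278784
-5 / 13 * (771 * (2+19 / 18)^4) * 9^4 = -35275659375 / 208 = -169594516.23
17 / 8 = 2.12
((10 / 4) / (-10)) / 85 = -1 / 340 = -0.00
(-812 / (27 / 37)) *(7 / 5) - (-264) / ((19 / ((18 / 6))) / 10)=-2926652 / 2565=-1140.99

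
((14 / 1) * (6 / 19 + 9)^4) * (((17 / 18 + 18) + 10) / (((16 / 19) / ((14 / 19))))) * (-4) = -2784096980721 / 260642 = -10681689.75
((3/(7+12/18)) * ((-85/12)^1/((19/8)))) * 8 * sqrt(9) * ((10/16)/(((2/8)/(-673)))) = 20593800/437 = 47125.40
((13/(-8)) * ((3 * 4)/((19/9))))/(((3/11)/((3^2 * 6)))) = -34749/19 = -1828.89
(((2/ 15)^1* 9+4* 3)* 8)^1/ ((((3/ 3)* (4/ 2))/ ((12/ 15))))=1056/ 25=42.24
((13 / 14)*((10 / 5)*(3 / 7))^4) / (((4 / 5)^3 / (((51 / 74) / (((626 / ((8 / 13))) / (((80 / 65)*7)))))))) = 2065500 / 361477753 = 0.01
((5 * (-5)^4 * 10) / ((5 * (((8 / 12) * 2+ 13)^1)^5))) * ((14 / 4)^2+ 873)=9.15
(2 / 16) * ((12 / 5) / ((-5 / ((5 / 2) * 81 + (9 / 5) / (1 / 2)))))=-6183 / 500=-12.37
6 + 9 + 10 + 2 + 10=37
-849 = -849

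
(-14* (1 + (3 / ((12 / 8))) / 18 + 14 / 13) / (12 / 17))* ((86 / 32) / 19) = -40936 / 6669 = -6.14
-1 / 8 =-0.12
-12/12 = -1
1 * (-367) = -367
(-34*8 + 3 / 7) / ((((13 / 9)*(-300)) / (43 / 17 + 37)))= 136872 / 5525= 24.77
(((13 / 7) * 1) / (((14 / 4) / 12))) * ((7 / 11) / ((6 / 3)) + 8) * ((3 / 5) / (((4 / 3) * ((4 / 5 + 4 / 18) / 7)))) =578097 / 3542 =163.21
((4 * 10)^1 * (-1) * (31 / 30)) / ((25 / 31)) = -3844 / 75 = -51.25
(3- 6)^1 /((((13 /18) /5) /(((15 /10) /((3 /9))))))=-1215 /13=-93.46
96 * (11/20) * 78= 20592/5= 4118.40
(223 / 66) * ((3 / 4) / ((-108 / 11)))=-223 / 864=-0.26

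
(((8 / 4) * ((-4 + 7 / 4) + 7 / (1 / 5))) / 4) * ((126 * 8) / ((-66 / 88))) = -22008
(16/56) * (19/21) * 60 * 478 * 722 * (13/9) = 3409746080/441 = 7731850.52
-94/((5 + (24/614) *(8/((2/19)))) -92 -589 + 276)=14429/60944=0.24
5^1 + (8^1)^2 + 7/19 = 69.37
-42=-42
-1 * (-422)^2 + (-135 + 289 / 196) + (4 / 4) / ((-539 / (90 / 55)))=-4226606907 / 23716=-178217.53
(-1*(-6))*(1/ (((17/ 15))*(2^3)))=0.66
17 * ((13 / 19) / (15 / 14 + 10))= 3094 / 2945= 1.05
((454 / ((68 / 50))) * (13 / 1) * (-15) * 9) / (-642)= 3319875 / 3638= 912.55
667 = 667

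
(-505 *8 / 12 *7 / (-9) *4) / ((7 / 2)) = 8080 / 27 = 299.26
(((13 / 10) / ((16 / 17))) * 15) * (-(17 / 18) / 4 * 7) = -26299 / 768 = -34.24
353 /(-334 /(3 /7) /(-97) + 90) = 102723 /28528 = 3.60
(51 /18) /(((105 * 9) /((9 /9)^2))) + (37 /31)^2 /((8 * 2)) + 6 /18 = 18542131 /43590960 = 0.43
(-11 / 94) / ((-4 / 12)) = 33 / 94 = 0.35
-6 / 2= -3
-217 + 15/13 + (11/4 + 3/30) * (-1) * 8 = -15512/65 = -238.65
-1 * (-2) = 2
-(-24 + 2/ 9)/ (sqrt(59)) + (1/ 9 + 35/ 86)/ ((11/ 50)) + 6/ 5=214* sqrt(59)/ 531 + 75667/ 21285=6.65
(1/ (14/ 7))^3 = 1/ 8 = 0.12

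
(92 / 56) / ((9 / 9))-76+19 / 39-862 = -510985 / 546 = -935.87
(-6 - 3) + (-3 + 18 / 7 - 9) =-129 / 7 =-18.43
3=3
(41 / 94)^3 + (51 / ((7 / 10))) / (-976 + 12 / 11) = 128546347 / 15587569928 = 0.01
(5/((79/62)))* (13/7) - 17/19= 67169/10507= 6.39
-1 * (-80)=80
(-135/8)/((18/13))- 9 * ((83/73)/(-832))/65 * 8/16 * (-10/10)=-12.19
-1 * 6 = -6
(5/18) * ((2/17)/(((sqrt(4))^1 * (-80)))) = -1/4896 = -0.00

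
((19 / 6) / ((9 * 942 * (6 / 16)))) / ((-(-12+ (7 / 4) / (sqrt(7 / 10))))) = 76 * sqrt(70) / 42614667+ 1216 / 14204889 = 0.00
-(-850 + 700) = 150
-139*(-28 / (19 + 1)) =973 / 5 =194.60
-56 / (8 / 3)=-21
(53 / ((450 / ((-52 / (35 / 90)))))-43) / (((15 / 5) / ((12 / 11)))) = -41124 / 1925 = -21.36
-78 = -78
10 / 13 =0.77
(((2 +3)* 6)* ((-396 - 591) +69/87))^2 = 736164000000/841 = 875343638.53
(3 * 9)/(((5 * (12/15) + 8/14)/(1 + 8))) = 1701/32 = 53.16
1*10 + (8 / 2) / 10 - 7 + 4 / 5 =4.20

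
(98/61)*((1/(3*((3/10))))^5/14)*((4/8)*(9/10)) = 35000/400221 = 0.09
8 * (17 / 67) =136 / 67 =2.03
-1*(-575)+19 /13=7494 /13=576.46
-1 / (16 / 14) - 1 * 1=-1.88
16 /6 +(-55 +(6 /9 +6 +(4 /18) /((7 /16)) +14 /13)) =-44.08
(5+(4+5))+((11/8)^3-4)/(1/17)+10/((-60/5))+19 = 12841/1536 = 8.36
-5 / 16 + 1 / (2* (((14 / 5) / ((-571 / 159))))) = -16985 / 17808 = -0.95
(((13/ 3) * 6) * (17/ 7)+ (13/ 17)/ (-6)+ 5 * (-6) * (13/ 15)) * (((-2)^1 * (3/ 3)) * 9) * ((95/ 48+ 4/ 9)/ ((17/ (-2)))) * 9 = 27671163/ 16184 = 1709.79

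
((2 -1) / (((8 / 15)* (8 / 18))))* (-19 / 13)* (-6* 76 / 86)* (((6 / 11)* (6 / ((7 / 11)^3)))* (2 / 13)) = 159217245 / 2492581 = 63.88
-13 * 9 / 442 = -9 / 34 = -0.26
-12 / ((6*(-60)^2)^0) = -12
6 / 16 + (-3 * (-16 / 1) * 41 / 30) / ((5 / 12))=31563 / 200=157.82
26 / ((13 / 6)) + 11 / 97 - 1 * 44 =-3093 / 97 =-31.89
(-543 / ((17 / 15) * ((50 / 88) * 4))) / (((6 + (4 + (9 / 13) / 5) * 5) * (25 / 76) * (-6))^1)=2950662 / 737375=4.00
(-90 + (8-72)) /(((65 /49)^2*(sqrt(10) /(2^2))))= -739508*sqrt(10) /21125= -110.70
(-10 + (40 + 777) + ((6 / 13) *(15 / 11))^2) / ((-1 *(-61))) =270663 / 20449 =13.24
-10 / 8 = -5 / 4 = -1.25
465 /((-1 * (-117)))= 155 /39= 3.97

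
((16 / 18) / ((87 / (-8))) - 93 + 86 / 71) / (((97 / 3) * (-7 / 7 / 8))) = 22.73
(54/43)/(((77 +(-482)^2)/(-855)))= -15390/3331081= -0.00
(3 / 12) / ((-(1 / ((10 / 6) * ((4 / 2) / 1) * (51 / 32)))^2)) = -7225 / 1024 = -7.06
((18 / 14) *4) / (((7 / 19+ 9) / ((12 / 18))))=228 / 623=0.37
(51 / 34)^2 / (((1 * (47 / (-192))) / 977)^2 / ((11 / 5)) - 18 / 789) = -229045907616768 / 2322389060861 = -98.63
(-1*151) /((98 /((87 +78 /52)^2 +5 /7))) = -33117773 /2744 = -12069.16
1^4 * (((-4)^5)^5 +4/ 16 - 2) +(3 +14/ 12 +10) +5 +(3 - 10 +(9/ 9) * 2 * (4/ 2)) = -1125899906842609.58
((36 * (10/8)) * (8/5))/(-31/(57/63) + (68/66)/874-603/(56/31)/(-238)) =-13838622336/6315686423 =-2.19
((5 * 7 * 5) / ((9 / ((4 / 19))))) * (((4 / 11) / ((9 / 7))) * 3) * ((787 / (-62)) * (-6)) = 264.53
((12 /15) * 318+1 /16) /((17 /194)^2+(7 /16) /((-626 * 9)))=1079130799242 /32235205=33476.78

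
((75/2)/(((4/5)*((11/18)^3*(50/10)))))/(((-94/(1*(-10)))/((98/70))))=382725/62557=6.12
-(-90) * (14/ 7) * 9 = 1620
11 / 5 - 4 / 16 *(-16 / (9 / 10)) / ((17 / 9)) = 387 / 85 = 4.55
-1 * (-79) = 79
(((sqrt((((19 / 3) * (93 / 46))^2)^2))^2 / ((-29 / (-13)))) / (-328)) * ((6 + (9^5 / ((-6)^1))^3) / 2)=11931042943919640955573887 / 681432983552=17508754685939.25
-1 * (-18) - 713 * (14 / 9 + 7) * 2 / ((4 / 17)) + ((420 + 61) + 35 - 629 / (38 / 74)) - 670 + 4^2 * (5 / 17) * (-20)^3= -528253633 / 5814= -90858.90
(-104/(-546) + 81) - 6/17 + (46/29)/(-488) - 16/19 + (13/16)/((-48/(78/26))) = 245562108949/3071776512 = 79.94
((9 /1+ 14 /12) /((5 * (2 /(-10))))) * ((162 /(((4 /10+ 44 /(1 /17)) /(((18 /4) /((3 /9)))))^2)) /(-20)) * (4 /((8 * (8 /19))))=114062985 /3584656384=0.03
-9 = -9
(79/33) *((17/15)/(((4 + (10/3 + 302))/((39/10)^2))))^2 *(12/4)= 52818171471/2368256000000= 0.02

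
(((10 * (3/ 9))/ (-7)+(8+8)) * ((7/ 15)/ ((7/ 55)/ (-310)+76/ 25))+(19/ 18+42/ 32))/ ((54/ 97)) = 687902369/ 80598240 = 8.53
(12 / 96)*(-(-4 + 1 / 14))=55 / 112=0.49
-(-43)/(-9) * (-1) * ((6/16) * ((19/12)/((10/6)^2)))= 817/800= 1.02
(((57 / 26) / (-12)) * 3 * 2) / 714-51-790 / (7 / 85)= -119352395 / 12376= -9643.86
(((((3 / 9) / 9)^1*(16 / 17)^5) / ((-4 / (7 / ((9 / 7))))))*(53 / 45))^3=-315526336321725072756703232 / 3742744516900216952030941872375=-0.00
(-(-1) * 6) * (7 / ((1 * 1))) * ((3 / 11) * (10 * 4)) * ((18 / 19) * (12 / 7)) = 155520 / 209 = 744.11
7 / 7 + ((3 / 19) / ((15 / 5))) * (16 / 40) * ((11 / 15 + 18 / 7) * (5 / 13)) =26629 / 25935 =1.03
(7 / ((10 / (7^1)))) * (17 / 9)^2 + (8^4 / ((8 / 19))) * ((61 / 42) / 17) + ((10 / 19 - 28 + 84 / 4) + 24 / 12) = 1545916391 / 1831410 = 844.11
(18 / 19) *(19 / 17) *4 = 72 / 17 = 4.24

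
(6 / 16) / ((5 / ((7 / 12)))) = 7 / 160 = 0.04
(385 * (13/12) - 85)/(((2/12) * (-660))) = -3.02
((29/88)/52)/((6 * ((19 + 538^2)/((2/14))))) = 0.00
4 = 4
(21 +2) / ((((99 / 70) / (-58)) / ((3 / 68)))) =-23345 / 561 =-41.61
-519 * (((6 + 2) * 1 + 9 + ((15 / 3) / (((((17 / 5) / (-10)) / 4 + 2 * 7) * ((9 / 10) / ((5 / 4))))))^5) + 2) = -32455277776794449037913009 / 3285922560251313156669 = -9877.07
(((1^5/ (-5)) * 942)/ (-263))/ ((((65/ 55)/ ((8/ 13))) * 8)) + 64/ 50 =1474114/ 1111175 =1.33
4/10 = 2/5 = 0.40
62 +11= 73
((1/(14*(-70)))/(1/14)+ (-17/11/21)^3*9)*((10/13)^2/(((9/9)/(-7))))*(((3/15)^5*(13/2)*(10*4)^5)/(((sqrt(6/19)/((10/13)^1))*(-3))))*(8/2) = -28778.36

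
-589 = -589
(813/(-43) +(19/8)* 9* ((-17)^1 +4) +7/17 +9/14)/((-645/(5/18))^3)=12105895/512497852792128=0.00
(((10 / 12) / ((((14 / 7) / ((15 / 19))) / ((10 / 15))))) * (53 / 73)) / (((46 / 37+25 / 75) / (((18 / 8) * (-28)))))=-17649 / 2774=-6.36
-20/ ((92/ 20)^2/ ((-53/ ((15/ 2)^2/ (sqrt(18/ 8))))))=2120/ 1587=1.34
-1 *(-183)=183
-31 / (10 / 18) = -279 / 5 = -55.80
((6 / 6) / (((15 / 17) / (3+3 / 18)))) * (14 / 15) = 2261 / 675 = 3.35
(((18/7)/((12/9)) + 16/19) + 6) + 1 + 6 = 15.77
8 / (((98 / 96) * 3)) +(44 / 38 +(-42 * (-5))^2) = 41060610 / 931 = 44103.77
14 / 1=14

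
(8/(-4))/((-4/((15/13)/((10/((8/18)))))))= 1/39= 0.03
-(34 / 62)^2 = -0.30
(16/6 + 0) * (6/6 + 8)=24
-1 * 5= -5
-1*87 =-87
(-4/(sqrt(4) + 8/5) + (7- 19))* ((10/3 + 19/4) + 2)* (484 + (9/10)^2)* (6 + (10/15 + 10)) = -346105859/324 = -1068227.96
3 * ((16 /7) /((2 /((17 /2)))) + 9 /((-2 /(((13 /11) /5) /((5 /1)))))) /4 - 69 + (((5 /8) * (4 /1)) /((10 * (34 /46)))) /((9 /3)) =-48507157 /785400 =-61.76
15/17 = 0.88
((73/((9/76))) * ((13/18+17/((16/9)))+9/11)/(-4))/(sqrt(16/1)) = -24393169/57024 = -427.77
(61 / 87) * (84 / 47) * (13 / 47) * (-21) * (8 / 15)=-1243424 / 320305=-3.88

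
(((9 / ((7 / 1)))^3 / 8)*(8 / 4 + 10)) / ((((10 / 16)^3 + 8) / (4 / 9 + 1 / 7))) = 255744 / 1126069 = 0.23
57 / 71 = 0.80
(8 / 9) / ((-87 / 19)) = -152 / 783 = -0.19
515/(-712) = -515/712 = -0.72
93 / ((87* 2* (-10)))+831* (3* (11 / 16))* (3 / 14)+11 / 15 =35853263 / 97440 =367.95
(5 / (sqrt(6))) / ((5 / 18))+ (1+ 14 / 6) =10 / 3+ 3*sqrt(6) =10.68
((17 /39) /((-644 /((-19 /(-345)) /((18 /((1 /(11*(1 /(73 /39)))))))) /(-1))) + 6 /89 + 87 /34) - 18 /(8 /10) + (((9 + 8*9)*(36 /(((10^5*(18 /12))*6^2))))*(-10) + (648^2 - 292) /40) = 66249476343735165707 /6327298334857500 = 10470.42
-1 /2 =-0.50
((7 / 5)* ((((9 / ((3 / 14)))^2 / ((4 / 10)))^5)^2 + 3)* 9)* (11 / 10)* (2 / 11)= 175277610551579475641433732630000000189 / 25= 7011104422063179025657349000000000000.00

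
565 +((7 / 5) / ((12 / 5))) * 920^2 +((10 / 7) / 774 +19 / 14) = 2678115733 / 5418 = 494299.69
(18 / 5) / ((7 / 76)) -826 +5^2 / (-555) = -3057337 / 3885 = -786.96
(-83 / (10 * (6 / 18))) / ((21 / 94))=-3901 / 35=-111.46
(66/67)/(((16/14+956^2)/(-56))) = -1078/17859855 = -0.00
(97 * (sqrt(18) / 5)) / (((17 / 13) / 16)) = 60528 * sqrt(2) / 85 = 1007.05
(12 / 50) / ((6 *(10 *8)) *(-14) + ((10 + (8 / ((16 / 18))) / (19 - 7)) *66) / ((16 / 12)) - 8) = -48 / 1239175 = -0.00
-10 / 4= -5 / 2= -2.50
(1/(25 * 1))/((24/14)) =7/300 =0.02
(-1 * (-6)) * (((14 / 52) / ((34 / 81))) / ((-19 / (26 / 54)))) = -63 / 646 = -0.10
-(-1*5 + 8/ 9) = 37/ 9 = 4.11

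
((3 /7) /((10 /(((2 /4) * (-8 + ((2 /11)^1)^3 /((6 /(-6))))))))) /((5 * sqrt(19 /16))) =-0.03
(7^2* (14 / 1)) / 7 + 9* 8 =170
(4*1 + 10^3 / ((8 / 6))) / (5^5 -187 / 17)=377 / 1557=0.24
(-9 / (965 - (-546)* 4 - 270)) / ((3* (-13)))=3 / 37427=0.00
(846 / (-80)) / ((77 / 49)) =-2961 / 440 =-6.73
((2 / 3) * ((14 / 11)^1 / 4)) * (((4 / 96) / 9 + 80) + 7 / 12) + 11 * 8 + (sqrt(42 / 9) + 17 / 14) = sqrt(42) / 3 + 5304379 / 49896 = 108.47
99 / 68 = 1.46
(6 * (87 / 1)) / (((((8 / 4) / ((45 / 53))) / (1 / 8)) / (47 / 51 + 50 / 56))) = 10143765 / 201824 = 50.26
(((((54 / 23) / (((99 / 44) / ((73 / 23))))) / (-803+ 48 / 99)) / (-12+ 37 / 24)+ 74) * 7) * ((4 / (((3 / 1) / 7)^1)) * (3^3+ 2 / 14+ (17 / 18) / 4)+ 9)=13010047995173495 / 94942428939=137030.92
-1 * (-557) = 557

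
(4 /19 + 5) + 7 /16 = 1717 /304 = 5.65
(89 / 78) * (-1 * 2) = -89 / 39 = -2.28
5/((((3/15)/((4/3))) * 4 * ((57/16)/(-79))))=-31600/171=-184.80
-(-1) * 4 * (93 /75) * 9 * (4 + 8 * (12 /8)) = 714.24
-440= -440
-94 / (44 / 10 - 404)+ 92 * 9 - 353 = 474760 / 999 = 475.24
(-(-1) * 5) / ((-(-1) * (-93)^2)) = 5 / 8649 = 0.00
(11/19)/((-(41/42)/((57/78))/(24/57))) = -0.18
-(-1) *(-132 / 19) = -132 / 19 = -6.95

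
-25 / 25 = -1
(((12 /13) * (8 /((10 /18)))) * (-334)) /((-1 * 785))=288576 /51025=5.66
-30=-30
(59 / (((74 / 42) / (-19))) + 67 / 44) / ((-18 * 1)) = 1033325 / 29304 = 35.26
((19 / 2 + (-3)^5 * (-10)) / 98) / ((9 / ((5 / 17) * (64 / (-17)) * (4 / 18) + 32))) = 846568 / 9639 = 87.83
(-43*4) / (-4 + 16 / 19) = 817 / 15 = 54.47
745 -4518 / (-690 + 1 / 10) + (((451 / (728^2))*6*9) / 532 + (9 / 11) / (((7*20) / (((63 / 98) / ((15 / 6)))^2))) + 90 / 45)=1007731604522457117 / 1337313529552000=753.55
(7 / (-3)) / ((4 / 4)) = -7 / 3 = -2.33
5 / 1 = 5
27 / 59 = 0.46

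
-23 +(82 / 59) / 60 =-40669 / 1770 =-22.98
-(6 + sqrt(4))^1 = -8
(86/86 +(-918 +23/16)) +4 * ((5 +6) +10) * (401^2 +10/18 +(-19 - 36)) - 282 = 648072629/48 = 13501513.10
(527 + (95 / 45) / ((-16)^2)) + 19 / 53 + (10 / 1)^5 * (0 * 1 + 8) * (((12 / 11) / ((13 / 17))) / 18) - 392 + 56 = 63594.63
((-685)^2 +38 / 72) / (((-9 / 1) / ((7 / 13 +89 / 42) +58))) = -559450089161 / 176904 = -3162450.19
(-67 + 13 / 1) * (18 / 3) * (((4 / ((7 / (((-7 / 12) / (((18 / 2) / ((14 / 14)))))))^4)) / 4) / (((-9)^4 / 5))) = -5 / 2754990144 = -0.00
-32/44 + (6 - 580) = -6322/11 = -574.73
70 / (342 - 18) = 35 / 162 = 0.22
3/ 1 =3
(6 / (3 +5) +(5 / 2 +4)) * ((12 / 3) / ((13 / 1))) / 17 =29 / 221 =0.13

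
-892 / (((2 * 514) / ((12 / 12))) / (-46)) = 39.91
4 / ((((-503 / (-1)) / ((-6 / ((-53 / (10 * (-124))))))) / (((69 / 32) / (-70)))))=6417 / 186613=0.03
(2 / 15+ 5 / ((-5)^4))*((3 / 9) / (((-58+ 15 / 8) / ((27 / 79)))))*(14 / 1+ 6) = -5088 / 886775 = -0.01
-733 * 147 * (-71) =7650321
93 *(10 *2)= 1860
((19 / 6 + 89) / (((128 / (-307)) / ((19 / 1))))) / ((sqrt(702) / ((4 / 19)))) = -169771 * sqrt(78) / 44928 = -33.37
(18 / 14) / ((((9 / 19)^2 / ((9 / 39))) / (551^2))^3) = 1316531330577780104740681 / 33633873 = 39143019020669433.60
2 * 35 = 70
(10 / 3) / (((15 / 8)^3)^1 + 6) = 5120 / 19341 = 0.26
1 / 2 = 0.50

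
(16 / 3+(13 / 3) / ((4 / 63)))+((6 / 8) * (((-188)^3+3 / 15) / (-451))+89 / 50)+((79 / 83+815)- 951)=61709495431 / 5614950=10990.21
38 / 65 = 0.58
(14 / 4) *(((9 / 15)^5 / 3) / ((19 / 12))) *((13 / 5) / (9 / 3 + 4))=6318 / 296875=0.02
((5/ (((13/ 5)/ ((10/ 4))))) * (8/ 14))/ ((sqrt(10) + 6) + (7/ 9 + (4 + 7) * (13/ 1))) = 1516500/ 82641377-10125 * sqrt(10)/ 82641377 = 0.02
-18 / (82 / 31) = -6.80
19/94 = 0.20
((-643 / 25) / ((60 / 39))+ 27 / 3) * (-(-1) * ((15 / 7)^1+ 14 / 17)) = -80131 / 3500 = -22.89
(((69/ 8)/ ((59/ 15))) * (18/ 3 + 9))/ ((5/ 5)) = 15525/ 472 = 32.89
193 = 193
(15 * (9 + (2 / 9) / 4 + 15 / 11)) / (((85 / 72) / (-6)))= -148536 / 187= -794.31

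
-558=-558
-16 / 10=-8 / 5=-1.60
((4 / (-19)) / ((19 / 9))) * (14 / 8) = -63 / 361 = -0.17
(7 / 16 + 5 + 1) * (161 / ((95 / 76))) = 16583 / 20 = 829.15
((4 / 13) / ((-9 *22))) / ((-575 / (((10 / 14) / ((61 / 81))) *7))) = 18 / 1003145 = 0.00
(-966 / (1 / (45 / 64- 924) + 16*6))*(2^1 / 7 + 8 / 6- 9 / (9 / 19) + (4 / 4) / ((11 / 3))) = 335695971 / 1949981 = 172.15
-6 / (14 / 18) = -54 / 7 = -7.71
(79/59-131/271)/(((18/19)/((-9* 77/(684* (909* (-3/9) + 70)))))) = 14630/3725437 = 0.00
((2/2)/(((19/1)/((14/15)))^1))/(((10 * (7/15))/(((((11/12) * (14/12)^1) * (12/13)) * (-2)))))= -77/3705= -0.02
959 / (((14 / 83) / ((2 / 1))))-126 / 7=11353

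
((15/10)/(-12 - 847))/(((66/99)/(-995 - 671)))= 7497/1718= 4.36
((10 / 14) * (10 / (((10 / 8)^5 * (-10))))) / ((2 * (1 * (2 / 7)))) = -256 / 625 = -0.41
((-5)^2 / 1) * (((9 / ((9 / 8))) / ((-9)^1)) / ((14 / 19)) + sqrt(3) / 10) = -1900 / 63 + 5 * sqrt(3) / 2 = -25.83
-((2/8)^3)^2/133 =-1/544768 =-0.00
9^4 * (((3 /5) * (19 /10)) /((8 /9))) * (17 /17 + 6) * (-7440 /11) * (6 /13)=-13146787458 /715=-18387115.33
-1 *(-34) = 34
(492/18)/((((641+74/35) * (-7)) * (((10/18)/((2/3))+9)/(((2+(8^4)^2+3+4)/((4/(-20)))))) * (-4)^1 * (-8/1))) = 419430625/259128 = 1618.62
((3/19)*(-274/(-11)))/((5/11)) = 822/95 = 8.65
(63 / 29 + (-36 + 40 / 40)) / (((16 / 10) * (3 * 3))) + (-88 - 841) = -243064 / 261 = -931.28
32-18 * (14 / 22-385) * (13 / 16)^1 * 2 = 124021 / 11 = 11274.64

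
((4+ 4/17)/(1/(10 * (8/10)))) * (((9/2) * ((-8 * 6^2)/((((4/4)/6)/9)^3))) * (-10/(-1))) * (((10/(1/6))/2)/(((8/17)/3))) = -13223952691200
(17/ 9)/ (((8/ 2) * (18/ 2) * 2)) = 17/ 648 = 0.03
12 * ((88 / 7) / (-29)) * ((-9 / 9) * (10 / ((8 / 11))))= 14520 / 203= 71.53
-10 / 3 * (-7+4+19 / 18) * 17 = 2975 / 27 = 110.19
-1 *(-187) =187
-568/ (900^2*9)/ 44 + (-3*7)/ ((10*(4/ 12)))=-252598571/ 40095000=-6.30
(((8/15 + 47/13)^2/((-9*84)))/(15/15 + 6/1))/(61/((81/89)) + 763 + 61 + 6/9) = -654481/179433536100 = -0.00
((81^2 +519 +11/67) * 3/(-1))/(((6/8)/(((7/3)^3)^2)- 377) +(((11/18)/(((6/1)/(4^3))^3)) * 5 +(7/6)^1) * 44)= -162739842339564/1247643953626823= -0.13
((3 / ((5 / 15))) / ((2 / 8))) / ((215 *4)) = 9 / 215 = 0.04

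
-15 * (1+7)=-120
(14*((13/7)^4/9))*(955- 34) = 17042.23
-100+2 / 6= -299 / 3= -99.67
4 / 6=2 / 3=0.67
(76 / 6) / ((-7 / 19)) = -722 / 21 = -34.38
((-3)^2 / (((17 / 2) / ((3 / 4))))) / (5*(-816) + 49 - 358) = -9 / 49742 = -0.00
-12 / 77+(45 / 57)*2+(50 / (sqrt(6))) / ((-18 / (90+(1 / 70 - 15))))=2082 / 1463 - 26255*sqrt(6) / 756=-83.64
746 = 746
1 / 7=0.14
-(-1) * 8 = 8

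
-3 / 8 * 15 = -45 / 8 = -5.62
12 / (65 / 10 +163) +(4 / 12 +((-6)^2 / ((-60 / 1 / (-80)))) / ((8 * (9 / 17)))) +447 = 155512 / 339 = 458.74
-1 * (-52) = 52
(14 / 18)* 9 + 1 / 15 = 106 / 15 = 7.07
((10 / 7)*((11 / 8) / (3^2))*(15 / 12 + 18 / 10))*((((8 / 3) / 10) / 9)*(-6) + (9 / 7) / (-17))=-910547 / 5397840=-0.17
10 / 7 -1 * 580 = -4050 / 7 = -578.57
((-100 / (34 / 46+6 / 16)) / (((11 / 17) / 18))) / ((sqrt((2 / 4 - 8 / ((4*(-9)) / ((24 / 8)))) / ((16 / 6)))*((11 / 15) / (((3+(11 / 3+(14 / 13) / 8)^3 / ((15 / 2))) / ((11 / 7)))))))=-4597334473880*sqrt(7) / 359677461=-33817.53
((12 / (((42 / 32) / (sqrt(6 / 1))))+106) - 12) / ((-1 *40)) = -47 / 20 - 8 *sqrt(6) / 35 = -2.91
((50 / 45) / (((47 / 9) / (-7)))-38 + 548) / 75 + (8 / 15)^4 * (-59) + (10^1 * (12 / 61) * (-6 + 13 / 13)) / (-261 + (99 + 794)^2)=58041269529914 / 28926340261875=2.01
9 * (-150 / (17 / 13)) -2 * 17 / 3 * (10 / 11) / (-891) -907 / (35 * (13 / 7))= -33994461407 / 32490315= -1046.30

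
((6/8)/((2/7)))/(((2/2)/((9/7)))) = 27/8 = 3.38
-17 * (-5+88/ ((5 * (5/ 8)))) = -9843/ 25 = -393.72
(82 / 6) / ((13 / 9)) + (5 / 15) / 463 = 9.46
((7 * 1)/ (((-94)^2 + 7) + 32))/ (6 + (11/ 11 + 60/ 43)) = 301/ 3203875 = 0.00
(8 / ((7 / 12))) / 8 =12 / 7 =1.71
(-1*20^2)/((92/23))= -100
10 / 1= 10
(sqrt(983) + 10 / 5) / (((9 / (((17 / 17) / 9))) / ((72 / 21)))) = 16 / 189 + 8 * sqrt(983) / 189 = 1.41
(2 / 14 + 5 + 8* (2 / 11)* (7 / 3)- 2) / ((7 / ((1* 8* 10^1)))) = 120800 / 1617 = 74.71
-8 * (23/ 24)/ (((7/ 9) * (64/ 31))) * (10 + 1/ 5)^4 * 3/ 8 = -19380.49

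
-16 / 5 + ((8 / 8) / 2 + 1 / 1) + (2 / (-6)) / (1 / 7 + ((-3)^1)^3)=-4759 / 2820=-1.69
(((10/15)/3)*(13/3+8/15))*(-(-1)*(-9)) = -146/15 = -9.73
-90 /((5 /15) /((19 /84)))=-855 /14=-61.07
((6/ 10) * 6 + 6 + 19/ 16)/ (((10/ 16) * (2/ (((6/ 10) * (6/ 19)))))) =7767/ 4750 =1.64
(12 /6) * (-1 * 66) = -132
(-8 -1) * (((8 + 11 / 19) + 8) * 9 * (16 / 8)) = -51030 / 19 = -2685.79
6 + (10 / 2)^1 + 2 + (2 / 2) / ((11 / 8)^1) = 151 / 11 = 13.73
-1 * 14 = -14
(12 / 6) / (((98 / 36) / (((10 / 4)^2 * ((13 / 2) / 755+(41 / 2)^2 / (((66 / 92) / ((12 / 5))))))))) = 6455.83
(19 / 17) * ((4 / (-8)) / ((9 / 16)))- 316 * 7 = -338588 / 153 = -2212.99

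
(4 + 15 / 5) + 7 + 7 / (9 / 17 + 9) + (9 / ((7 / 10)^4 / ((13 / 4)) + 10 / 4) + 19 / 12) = 537032837 / 27102924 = 19.81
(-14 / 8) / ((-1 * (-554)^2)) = 7 / 1227664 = 0.00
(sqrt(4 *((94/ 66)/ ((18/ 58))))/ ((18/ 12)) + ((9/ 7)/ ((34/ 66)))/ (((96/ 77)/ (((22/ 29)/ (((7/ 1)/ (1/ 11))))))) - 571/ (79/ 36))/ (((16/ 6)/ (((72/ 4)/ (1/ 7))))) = -30643219755/ 2492608 + 7 *sqrt(44979)/ 11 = -12158.68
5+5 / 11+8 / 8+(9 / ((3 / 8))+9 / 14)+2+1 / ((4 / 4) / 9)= 6483 / 154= 42.10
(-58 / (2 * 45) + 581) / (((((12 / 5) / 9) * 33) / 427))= 2787883 / 99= 28160.43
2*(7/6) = 7/3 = 2.33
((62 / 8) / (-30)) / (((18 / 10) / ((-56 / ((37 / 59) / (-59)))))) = -755377 / 999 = -756.13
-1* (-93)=93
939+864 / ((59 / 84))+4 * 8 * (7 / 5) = 653101 / 295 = 2213.90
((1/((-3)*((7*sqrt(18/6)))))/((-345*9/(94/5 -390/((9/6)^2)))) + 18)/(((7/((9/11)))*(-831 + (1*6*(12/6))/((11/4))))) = -54/21217 + 2318*sqrt(3)/20751817275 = -0.00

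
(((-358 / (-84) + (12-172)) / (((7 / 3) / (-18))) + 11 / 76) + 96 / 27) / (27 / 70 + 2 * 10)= 201952075 / 3416238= 59.12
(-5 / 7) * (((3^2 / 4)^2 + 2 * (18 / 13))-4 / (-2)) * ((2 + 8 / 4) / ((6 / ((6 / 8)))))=-10225 / 2912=-3.51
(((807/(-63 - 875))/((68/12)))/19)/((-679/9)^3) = 1764909/94845052999186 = 0.00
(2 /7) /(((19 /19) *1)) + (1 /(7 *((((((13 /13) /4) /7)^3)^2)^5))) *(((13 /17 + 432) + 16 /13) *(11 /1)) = 27416442479309325414104522044737810187421359276474 /1547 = 17722328687336344805497430000000000000000000000.00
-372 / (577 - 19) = -2 / 3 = -0.67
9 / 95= 0.09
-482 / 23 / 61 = -482 / 1403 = -0.34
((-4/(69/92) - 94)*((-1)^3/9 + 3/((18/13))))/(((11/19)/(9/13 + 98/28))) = -11417423/7722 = -1478.56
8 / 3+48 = 152 / 3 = 50.67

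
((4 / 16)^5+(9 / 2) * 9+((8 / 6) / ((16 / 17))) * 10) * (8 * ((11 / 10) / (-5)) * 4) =-1847329 / 4800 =-384.86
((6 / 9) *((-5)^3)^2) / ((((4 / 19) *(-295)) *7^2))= -59375 / 17346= -3.42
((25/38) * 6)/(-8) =-75/152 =-0.49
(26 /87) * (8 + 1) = 78 /29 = 2.69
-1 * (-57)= 57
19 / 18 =1.06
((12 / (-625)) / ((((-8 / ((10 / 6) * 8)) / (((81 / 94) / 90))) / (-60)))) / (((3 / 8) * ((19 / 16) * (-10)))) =2304 / 558125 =0.00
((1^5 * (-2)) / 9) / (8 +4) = -1 / 54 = -0.02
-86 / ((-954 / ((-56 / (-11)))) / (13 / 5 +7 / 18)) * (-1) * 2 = -647752 / 236115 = -2.74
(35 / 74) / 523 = 35 / 38702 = 0.00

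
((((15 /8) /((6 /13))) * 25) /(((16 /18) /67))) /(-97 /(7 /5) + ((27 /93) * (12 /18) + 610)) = 16356375 /1155712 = 14.15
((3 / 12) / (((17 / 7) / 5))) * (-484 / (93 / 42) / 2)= -29645 / 527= -56.25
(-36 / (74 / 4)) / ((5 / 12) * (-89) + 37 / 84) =112 / 2109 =0.05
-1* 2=-2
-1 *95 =-95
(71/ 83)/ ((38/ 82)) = 1.85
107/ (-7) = -107/ 7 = -15.29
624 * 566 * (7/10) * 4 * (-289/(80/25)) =-89311404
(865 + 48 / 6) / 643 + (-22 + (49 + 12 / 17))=317694 / 10931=29.06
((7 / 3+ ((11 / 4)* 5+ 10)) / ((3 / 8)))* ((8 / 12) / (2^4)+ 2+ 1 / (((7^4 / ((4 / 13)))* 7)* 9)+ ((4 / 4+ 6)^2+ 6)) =280868224097 / 70791084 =3967.56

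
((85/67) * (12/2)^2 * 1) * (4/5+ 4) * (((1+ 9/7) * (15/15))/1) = 235008/469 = 501.08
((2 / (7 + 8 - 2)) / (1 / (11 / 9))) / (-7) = -22 / 819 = -0.03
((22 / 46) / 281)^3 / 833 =1331 / 224878258407551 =0.00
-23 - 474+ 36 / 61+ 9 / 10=-302261 / 610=-495.51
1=1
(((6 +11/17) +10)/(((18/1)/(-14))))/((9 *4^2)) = -1981/22032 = -0.09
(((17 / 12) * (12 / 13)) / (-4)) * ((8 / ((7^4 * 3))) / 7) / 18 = -0.00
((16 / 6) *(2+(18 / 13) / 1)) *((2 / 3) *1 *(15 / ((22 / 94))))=15040 / 39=385.64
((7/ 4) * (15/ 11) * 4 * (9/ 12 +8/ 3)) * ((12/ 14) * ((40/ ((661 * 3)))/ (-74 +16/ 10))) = -10250/ 1316051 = -0.01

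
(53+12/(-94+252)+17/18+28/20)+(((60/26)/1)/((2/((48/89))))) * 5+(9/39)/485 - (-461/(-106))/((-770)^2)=293533738800416141/5014896907620600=58.53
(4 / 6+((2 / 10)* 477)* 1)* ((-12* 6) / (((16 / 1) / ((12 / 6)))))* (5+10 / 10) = -5187.60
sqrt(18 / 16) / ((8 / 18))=27 *sqrt(2) / 16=2.39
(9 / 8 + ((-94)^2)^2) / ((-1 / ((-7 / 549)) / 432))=26233165434 / 61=430051892.36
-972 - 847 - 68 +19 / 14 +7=-26301 / 14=-1878.64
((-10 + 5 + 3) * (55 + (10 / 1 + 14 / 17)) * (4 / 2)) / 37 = -4476 / 629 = -7.12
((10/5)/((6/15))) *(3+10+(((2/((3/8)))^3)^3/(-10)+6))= -34357868483/19683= -1745560.56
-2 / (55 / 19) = -38 / 55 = -0.69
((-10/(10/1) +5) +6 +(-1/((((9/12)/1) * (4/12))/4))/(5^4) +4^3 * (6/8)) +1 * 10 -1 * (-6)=46234/625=73.97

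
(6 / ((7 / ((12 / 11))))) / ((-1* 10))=-36 / 385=-0.09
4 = 4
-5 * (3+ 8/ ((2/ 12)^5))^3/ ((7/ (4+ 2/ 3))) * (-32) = 25682084511992640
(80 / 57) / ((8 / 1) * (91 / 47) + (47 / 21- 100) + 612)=26320 / 9933979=0.00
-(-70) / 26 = 2.69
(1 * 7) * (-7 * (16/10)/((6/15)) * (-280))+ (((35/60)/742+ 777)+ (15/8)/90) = 141591463/2544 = 55657.02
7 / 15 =0.47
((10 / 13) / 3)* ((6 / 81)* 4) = 80 / 1053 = 0.08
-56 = -56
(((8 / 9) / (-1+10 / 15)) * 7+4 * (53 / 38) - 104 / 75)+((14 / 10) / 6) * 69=4633 / 2850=1.63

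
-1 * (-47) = 47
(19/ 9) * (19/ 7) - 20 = -899/ 63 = -14.27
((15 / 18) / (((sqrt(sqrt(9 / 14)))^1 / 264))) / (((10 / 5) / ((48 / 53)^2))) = 84480 * 14^(1 / 4) * sqrt(3) / 2809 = 100.76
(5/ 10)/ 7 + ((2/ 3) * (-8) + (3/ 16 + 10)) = 1655/ 336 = 4.93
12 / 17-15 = -243 / 17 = -14.29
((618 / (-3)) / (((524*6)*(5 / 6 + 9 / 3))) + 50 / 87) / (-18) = -292339 / 9436716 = -0.03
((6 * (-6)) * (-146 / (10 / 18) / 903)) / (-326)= -7884 / 245315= -0.03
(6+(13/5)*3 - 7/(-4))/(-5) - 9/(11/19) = -20521/1100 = -18.66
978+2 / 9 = 8804 / 9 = 978.22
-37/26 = -1.42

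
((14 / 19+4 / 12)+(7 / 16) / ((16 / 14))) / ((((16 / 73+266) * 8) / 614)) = 237579011 / 567161856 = 0.42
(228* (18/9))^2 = 207936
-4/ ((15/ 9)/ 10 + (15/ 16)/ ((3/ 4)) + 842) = -48/ 10121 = -0.00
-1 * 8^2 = -64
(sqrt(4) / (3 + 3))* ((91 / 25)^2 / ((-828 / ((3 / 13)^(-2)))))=-1399489 / 13972500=-0.10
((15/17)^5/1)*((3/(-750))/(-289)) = 6075/820677346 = 0.00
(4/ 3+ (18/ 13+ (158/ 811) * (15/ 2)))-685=-21533684/ 31629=-680.82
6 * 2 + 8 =20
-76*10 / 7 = -760 / 7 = -108.57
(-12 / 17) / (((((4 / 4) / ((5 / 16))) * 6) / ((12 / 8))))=-15 / 272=-0.06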